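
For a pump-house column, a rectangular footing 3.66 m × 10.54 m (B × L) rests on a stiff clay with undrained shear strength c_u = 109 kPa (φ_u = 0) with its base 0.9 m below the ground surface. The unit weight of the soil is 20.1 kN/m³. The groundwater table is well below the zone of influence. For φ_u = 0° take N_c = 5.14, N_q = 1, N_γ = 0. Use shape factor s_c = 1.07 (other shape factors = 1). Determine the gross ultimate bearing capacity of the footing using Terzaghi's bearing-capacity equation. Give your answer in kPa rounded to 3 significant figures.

Overburden at base level: q = 20.1 × 0.9 = 18.09 kPa.
Cohesion term c·N_c·s_c = 109 × 5.14 × 1.07 = 599.48 kPa; surcharge term q·N_q = 18.09 × 1 = 18.09 kPa.
q_ult = 599.48 + 18.09 = 617.57 kPa.

q_ult ≈ 618 kPa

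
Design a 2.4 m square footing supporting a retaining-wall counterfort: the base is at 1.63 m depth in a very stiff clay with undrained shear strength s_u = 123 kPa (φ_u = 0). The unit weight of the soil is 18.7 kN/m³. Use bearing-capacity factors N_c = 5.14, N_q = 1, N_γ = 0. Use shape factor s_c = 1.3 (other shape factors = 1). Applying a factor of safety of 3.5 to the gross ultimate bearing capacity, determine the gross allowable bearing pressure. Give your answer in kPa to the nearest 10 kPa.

q_all ≈ 240 kPa

Effective surcharge at the founding depth q = γ·D_f = 18.7 × 1.63 = 30.481 kPa.
q_ult = c·N_c·s_c + q·N_q
     = 123 × 5.14 × 1.3 + 30.481 × 1
     = 821.89 + 30.481 = 852.37 kPa.
q_all = q_ult / FS = 852.37 / 3.5 = 243.53 kPa.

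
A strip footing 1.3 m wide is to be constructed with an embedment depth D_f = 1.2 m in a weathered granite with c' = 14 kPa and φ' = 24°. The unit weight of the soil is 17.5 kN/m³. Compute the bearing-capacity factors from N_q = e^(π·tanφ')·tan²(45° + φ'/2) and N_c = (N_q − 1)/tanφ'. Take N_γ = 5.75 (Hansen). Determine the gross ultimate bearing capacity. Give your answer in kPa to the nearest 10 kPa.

q_ult ≈ 540 kPa

tan24° = 0.4452, so N_q = e^(π×0.4452)·tan²(57°) = 4.05 × 2.371 = 9.6.
N_c = (9.6 − 1)/tan24° = 19.32.
q = γ·D_f = 17.5 × 1.2 = 21 kPa.
c·N_c = 14 × 19.324 = 270.53 kPa
q·N_q = 21 × 9.6034 = 201.67 kPa
0.5·γ·B·N_γ = 0.5 × 17.5 × 1.3 × 5.75 = 65.406 kPa
q_ult = 270.53 + 201.67 + 65.406 = 537.61 kPa.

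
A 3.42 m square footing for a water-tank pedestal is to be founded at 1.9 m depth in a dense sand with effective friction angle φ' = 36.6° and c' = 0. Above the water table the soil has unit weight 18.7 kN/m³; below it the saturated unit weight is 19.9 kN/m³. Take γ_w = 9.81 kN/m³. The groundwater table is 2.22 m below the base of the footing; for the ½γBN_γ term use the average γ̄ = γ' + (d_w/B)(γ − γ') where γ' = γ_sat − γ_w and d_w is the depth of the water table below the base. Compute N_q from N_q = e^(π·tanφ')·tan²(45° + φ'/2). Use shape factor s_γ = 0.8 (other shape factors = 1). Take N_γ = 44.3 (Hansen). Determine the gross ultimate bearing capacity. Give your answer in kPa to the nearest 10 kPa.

q_ult ≈ 2400 kPa

tan36.6° = 0.7427, so N_q = e^(π×0.7427)·tan²(63.3°) = 10.31 × 3.953 = 40.76.
Overburden at base level: q = 18.7 × 1.9 = 35.53 kPa.
The water table is 2.22 m below the base (< B = 3.42 m), so the ½γBN_γ term uses γ̄ = γ' + (d_w/B)(γ − γ') = 10.09 + (2.22/3.42)(18.7 − 10.09) = 15.679 kN/m³.
Surcharge term q·N_q = 35.53 × 40.76 = 1448.2 kPa; self-weight term 0.5·γ·B·N_γ·s_γ = 0.5 × 15.679 × 3.42 × 44.3 × 0.8 = 950.18 kPa.
q_ult = 1448.2 + 950.18 = 2398.4 kPa.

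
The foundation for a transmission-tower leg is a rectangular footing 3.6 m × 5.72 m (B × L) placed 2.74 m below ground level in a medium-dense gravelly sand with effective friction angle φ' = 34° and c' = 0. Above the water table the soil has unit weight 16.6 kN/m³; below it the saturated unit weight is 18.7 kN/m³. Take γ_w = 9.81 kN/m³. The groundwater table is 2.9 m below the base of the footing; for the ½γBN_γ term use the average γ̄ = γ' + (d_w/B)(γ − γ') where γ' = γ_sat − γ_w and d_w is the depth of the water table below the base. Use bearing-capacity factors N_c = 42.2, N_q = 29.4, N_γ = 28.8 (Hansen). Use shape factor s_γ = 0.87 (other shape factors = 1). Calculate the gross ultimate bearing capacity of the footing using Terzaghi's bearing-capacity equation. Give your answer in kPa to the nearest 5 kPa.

Effective surcharge at the founding depth q = γ·D_f = 16.6 × 2.74 = 45.484 kPa.
With d_w = 2.9 m < B, γ̄ = 8.89 + (2.9/3.6) × (16.6 − 8.89) = 15.101 kN/m³.
q_ult = q·N_q + 0.5·γ·B·N_γ·s_γ
     = 45.484 × 29.4 + 0.5 × 15.101 × 3.6 × 28.8 × 0.87
     = 1337.2 + 681.06 = 2018.3 kPa.

q_ult ≈ 2020 kPa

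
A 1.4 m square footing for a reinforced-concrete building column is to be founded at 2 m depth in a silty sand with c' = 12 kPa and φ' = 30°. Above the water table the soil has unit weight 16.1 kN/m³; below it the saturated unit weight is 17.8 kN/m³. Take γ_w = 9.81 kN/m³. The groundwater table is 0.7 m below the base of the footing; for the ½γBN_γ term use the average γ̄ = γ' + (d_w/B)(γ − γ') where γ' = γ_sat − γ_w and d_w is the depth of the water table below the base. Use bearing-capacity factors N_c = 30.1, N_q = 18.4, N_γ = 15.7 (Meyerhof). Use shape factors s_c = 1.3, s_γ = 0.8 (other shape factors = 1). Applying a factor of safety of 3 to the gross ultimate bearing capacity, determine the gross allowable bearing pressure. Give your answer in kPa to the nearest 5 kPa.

q_all ≈ 390 kPa

Overburden at base level: q = 16.1 × 2 = 32.2 kPa.
The water table is 0.7 m below the base (< B = 1.4 m), so the ½γBN_γ term uses γ̄ = γ' + (d_w/B)(γ − γ') = 7.99 + (0.7/1.4)(16.1 − 7.99) = 12.045 kN/m³.
Cohesion term c·N_c·s_c = 12 × 30.1 × 1.3 = 469.56 kPa; surcharge term q·N_q = 32.2 × 18.4 = 592.48 kPa; self-weight term 0.5·γ·B·N_γ·s_γ = 0.5 × 12.045 × 1.4 × 15.7 × 0.8 = 105.9 kPa.
q_ult = 469.56 + 592.48 + 105.9 = 1167.9 kPa.
q_all = q_ult / FS = 1167.9 / 3 = 389.31 kPa.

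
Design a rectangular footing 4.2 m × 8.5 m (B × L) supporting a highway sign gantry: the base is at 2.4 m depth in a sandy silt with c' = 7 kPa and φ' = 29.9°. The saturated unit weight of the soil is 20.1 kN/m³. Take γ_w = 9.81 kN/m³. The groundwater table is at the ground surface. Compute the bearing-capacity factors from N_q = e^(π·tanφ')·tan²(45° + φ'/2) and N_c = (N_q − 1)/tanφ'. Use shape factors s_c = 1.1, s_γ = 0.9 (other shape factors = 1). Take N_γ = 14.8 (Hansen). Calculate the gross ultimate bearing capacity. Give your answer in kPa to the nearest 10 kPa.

tan29.9° = 0.575, so N_q = e^(π×0.575)·tan²(59.95°) = 6.089 × 2.988 = 18.19.
N_c = (18.19 − 1)/tan29.9° = 29.9.
Water table at ground surface, so effective unit weight γ' = 20.1 − 9.81 = 10.29 kN/m³ is used throughout; overburden q = 10.29 × 2.4 = 24.696 kPa; the same γ' applies in the ½γBN_γ term.
Cohesion term c·N_c·s_c = 7 × 29.901 × 1.1 = 230.24 kPa; surcharge term q·N_q = 24.696 × 18.194 = 449.31 kPa; self-weight term 0.5·γ·B·N_γ·s_γ = 0.5 × 10.29 × 4.2 × 14.8 × 0.9 = 287.83 kPa.
q_ult = 230.24 + 449.31 + 287.83 = 967.38 kPa.

q_ult ≈ 970 kPa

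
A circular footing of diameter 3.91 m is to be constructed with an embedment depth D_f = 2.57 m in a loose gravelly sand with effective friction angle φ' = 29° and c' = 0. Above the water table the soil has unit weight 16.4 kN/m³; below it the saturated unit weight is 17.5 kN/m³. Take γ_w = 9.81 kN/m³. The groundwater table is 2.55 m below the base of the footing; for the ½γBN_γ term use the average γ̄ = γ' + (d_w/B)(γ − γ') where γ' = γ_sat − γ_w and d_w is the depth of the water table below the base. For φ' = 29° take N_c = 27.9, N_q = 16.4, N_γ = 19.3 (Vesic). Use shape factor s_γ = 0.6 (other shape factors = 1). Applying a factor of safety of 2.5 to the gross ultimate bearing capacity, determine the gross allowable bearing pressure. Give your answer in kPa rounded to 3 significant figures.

q_all ≈ 398 kPa

Effective surcharge at the founding depth q = γ·D_f = 16.4 × 2.57 = 42.148 kPa.
With d_w = 2.55 m < B, γ̄ = 7.69 + (2.55/3.91) × (16.4 − 7.69) = 13.37 kN/m³.
q_ult = q·N_q + 0.5·γ·B·N_γ·s_γ
     = 42.148 × 16.4 + 0.5 × 13.37 × 3.91 × 19.3 × 0.6
     = 691.23 + 302.69 = 993.92 kPa.
q_all = q_ult / FS = 993.92 / 2.5 = 397.57 kPa.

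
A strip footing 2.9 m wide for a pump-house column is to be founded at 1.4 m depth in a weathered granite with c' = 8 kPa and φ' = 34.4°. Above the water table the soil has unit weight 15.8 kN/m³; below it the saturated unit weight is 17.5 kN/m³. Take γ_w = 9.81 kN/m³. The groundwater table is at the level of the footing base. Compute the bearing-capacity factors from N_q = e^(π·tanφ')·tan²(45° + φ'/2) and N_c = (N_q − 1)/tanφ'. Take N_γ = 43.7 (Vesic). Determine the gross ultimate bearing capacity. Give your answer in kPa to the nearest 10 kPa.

tan34.4° = 0.6847, so N_q = e^(π×0.6847)·tan²(62.2°) = 8.594 × 3.597 = 30.92.
N_c = (30.92 − 1)/tan34.4° = 43.69.
q = γ·D_f = 15.8 × 1.4 = 22.12 kPa.
For the ½γBN_γ term take γ' = 17.5 − 9.81 = 7.69 kN/m³ (soil below base is submerged).
c·N_c = 8 × 43.692 = 349.54 kPa
q·N_q = 22.12 × 30.917 = 683.87 kPa
0.5·γ·B·N_γ = 0.5 × 7.69 × 2.9 × 43.7 = 487.28 kPa
q_ult = 349.54 + 683.87 + 487.28 = 1520.7 kPa.

q_ult ≈ 1520 kPa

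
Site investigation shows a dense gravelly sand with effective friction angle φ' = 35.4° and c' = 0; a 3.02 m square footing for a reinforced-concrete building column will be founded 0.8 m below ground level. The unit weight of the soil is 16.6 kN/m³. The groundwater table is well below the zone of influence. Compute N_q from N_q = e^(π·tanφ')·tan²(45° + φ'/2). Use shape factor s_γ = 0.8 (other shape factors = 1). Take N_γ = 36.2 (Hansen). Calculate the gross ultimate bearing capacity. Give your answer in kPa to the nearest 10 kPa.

tan35.4° = 0.7107, so N_q = e^(π×0.7107)·tan²(62.7°) = 9.324 × 3.754 = 35.
q = γ·D_f = 16.6 × 0.8 = 13.28 kPa.
q·N_q = 13.28 × 35.001 = 464.81 kPa
0.5·γ·B·N_γ·s_γ = 0.5 × 16.6 × 3.02 × 36.2 × 0.8 = 725.91 kPa
q_ult = 464.81 + 725.91 = 1190.7 kPa.

q_ult ≈ 1190 kPa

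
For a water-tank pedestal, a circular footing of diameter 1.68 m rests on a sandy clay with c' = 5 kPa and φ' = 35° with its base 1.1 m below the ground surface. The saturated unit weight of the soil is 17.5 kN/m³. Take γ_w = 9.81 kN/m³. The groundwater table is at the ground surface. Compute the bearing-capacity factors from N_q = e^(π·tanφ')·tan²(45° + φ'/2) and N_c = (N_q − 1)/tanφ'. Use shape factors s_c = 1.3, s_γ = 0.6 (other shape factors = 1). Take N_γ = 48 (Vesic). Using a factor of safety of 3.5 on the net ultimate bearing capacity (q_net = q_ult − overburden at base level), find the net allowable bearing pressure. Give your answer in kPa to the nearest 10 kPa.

q_all(net) ≈ 220 kPa

N_q = e^(π·tan35°)·tan²(62.5°) = 33.3; N_c = (N_q − 1)/tanφ' = 46.12.
γ' = 17.5 − 9.81 = 7.69 kN/m³ (submerged throughout). q = 7.69 × 1.1 = 8.459 kPa; the same γ' applies in the ½γBN_γ term.
c·N_c·s_c = 5 × 46.124 × 1.3 = 299.8 kPa
q·N_q = 8.459 × 33.296 = 281.65 kPa
0.5·γ·B·N_γ·s_γ = 0.5 × 7.69 × 1.68 × 48 × 0.6 = 186.04 kPa
q_ult = 299.8 + 281.65 + 186.04 = 767.49 kPa.
q_net = 767.49 − 8.459 = 759.03 kPa.
q_all(net) = 759.03 / 3.5 = 216.87 kPa.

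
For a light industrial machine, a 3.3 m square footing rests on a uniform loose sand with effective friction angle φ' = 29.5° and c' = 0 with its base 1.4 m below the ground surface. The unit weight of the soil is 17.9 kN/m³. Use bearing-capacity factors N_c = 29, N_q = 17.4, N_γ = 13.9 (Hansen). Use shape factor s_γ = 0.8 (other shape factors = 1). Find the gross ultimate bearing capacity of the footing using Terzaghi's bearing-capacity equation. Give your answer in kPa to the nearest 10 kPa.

q_ult ≈ 760 kPa

Overburden at base level: q = 17.9 × 1.4 = 25.06 kPa.
Surcharge term q·N_q = 25.06 × 17.4 = 436.04 kPa; self-weight term 0.5·γ·B·N_γ·s_γ = 0.5 × 17.9 × 3.3 × 13.9 × 0.8 = 328.43 kPa.
q_ult = 436.04 + 328.43 = 764.47 kPa.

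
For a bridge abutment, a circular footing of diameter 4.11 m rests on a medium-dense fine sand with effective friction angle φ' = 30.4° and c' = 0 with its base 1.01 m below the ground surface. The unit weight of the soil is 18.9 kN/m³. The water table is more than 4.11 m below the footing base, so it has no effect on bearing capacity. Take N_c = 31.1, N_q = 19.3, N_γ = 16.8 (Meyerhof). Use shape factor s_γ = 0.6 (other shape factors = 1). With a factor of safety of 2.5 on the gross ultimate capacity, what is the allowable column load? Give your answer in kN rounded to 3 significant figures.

q = γ·D_f = 18.9 × 1.01 = 19.089 kPa.
q·N_q = 19.089 × 19.3 = 368.42 kPa
0.5·γ·B·N_γ·s_γ = 0.5 × 18.9 × 4.11 × 16.8 × 0.6 = 391.5 kPa
q_ult = 368.42 + 391.5 = 759.92 kPa.
Gross allowable pressure q_all = 759.92 / 2.5 = 303.97 kPa.
Footing area = 13.267 m², so allowable column load = 303.97 × 13.267 = 4032.7 kN.

P_all ≈ 4030 kN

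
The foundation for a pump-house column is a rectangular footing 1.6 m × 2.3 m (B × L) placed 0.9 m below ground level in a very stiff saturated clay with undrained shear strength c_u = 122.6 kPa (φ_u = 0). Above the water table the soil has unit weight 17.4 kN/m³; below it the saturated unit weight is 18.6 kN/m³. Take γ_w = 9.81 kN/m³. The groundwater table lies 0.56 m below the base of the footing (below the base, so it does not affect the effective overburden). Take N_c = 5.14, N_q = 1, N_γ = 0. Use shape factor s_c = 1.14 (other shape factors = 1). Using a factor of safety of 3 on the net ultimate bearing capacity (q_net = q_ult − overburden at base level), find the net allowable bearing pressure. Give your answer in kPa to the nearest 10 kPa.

q = γ·D_f = 17.4 × 0.9 = 15.66 kPa.
c·N_c·s_c = 122.6 × 5.14 × 1.14 = 718.39 kPa
q·N_q = 15.66 × 1 = 15.66 kPa
q_ult = 718.39 + 15.66 = 734.05 kPa.
q_net = 734.05 − 15.66 = 718.39 kPa.
q_all(net) = 718.39 / 3 = 239.46 kPa.

q_all(net) ≈ 240 kPa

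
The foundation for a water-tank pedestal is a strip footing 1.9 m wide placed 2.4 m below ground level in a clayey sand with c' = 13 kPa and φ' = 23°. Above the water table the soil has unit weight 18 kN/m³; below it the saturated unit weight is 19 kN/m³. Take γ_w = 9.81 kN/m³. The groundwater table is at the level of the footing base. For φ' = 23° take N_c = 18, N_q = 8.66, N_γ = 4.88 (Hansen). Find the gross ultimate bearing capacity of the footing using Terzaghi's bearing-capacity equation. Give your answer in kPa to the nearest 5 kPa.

q_ult ≈ 650 kPa

q = γ·D_f = 18 × 2.4 = 43.2 kPa.
For the ½γBN_γ term take γ' = 19 − 9.81 = 9.19 kN/m³ (soil below base is submerged).
c·N_c = 13 × 18 = 234 kPa
q·N_q = 43.2 × 8.66 = 374.11 kPa
0.5·γ·B·N_γ = 0.5 × 9.19 × 1.9 × 4.88 = 42.605 kPa
q_ult = 234 + 374.11 + 42.605 = 650.72 kPa.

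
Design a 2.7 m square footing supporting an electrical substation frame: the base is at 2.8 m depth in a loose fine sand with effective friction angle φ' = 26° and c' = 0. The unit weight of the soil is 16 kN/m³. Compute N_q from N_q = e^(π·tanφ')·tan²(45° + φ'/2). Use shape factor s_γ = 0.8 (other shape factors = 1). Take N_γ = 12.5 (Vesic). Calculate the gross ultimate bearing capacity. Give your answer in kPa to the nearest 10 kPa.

tan26° = 0.4877, so N_q = e^(π×0.4877)·tan²(58°) = 4.629 × 2.561 = 11.85.
q = γ·D_f = 16 × 2.8 = 44.8 kPa.
q·N_q = 44.8 × 11.854 = 531.07 kPa
0.5·γ·B·N_γ·s_γ = 0.5 × 16 × 2.7 × 12.5 × 0.8 = 216 kPa
q_ult = 531.07 + 216 = 747.07 kPa.

q_ult ≈ 750 kPa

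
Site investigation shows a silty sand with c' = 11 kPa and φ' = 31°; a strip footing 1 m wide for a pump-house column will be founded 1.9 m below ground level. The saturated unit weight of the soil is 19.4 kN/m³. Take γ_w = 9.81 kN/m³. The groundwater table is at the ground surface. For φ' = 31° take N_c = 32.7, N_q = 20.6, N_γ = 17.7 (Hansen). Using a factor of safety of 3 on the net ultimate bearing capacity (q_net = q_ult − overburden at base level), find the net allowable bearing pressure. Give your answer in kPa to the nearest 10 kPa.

With the water table at the surface the whole profile is submerged: γ' = 19.4 − 9.81 = 9.59 kN/m³, so q = γ'·D_f = 18.221 kPa; the same γ' applies in the ½γBN_γ term.
q_ult = c·N_c + q·N_q + 0.5·γ·B·N_γ
     = 11 × 32.7 + 18.221 × 20.6 + 0.5 × 9.59 × 1 × 17.7
     = 359.7 + 375.35 + 84.871 = 819.92 kPa.
q_net = 819.92 − 18.221 = 801.7 kPa.
q_all(net) = 801.7 / 3 = 267.23 kPa.

q_all(net) ≈ 270 kPa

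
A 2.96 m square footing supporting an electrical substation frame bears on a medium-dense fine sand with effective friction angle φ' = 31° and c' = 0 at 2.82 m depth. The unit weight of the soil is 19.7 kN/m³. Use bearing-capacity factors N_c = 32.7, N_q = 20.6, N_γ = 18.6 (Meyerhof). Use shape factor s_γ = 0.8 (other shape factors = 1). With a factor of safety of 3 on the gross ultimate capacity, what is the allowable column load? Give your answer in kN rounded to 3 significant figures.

P_all ≈ 4610 kN

Effective surcharge at the founding depth q = γ·D_f = 19.7 × 2.82 = 55.554 kPa.
q_ult = q·N_q + 0.5·γ·B·N_γ·s_γ
     = 55.554 × 20.6 + 0.5 × 19.7 × 2.96 × 18.6 × 0.8
     = 1144.4 + 433.84 = 1578.3 kPa.
Gross allowable pressure q_all = 1578.3 / 3 = 526.08 kPa.
Footing area = 8.7616 m², so allowable column load = 526.08 × 8.7616 = 4609.3 kN.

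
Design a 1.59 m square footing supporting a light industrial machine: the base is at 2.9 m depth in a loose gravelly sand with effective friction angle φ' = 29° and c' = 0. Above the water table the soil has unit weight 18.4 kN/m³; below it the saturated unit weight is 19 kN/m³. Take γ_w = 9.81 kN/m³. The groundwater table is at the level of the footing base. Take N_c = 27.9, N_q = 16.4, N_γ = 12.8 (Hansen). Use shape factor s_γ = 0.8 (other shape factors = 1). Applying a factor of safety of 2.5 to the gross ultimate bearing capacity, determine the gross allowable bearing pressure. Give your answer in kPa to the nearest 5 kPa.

Effective surcharge at the founding depth q = γ·D_f = 18.4 × 2.9 = 53.36 kPa.
The water table coincides with the base, so in the self-weight term γ → γ' = 9.19 kN/m³.
q_ult = q·N_q + 0.5·γ·B·N_γ·s_γ
     = 53.36 × 16.4 + 0.5 × 9.19 × 1.59 × 12.8 × 0.8
     = 875.1 + 74.814 = 949.92 kPa.
q_all = q_ult / FS = 949.92 / 2.5 = 379.97 kPa.

q_all ≈ 380 kPa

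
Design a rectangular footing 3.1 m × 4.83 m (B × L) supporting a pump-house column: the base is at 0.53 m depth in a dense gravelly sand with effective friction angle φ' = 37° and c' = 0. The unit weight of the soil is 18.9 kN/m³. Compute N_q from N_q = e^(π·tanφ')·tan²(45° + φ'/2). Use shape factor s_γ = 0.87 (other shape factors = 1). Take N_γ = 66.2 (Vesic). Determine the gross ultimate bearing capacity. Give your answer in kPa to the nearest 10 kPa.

q_ult ≈ 2120 kPa

tan37° = 0.7536, so N_q = e^(π×0.7536)·tan²(63.5°) = 10.669 × 4.023 = 42.92.
Overburden at base level: q = 18.9 × 0.53 = 10.017 kPa.
Surcharge term q·N_q = 10.017 × 42.92 = 429.93 kPa; self-weight term 0.5·γ·B·N_γ·s_γ = 0.5 × 18.9 × 3.1 × 66.2 × 0.87 = 1687.2 kPa.
q_ult = 429.93 + 1687.2 = 2117.1 kPa.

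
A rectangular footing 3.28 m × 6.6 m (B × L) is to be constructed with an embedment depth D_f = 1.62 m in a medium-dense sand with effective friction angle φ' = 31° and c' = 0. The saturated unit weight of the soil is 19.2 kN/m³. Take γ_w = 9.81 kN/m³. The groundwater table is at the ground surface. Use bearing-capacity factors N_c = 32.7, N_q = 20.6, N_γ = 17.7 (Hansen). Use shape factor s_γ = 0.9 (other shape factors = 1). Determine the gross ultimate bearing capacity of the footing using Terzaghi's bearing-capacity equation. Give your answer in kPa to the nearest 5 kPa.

q_ult ≈ 560 kPa

γ' = 19.2 − 9.81 = 9.39 kN/m³ (submerged throughout). q = 9.39 × 1.62 = 15.212 kPa; the same γ' applies in the ½γBN_γ term.
q·N_q = 15.212 × 20.6 = 313.36 kPa
0.5·γ·B·N_γ·s_γ = 0.5 × 9.39 × 3.28 × 17.7 × 0.9 = 245.32 kPa
q_ult = 313.36 + 245.32 = 558.68 kPa.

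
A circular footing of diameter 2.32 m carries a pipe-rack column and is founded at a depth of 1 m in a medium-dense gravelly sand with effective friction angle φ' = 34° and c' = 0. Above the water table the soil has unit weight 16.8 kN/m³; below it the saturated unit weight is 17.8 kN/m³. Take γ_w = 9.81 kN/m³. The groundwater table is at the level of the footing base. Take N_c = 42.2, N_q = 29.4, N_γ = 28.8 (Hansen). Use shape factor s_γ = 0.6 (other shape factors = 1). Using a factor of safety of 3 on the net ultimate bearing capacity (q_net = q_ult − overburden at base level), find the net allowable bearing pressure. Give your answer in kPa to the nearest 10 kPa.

q_all(net) ≈ 210 kPa

Overburden at base level: q = 16.8 × 1 = 16.8 kPa.
Below the base the soil is submerged, so the ½γBN_γ term uses γ' = 17.8 − 9.81 = 7.99 kN/m³.
Surcharge term q·N_q = 16.8 × 29.4 = 493.92 kPa; self-weight term 0.5·γ·B·N_γ·s_γ = 0.5 × 7.99 × 2.32 × 28.8 × 0.6 = 160.16 kPa.
q_ult = 493.92 + 160.16 = 654.08 kPa.
q_net = 654.08 − 16.8 = 637.28 kPa.
q_all(net) = 637.28 / 3 = 212.43 kPa.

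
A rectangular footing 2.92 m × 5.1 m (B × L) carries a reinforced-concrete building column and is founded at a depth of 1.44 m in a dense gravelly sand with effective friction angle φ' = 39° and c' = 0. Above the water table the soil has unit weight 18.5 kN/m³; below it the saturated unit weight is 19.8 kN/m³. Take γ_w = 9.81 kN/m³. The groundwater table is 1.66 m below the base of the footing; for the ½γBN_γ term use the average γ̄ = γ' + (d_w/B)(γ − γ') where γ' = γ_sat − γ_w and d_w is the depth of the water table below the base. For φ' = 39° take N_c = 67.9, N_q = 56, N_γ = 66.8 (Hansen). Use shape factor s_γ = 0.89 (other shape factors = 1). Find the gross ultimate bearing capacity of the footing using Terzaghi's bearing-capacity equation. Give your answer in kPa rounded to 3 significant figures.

q = γ·D_f = 18.5 × 1.44 = 26.64 kPa.
γ' = 9.99 kN/m³; averaging over the depth B below the base, γ̄ = γ' + (d_w/B)(γ − γ') = 14.828 kN/m³.
q·N_q = 26.64 × 56 = 1491.8 kPa
0.5·γ·B·N_γ·s_γ = 0.5 × 14.828 × 2.92 × 66.8 × 0.89 = 1287.1 kPa
q_ult = 1491.8 + 1287.1 = 2778.9 kPa.

q_ult ≈ 2780 kPa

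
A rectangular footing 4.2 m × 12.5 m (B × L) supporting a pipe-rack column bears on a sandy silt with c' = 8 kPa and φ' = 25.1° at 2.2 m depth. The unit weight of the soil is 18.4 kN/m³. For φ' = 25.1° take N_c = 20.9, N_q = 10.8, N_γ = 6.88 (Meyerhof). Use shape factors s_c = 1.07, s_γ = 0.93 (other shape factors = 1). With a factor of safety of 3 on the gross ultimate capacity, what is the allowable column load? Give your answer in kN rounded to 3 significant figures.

Overburden at base level: q = 18.4 × 2.2 = 40.48 kPa.
Cohesion term c·N_c·s_c = 8 × 20.9 × 1.07 = 178.9 kPa; surcharge term q·N_q = 40.48 × 10.8 = 437.18 kPa; self-weight term 0.5·γ·B·N_γ·s_γ = 0.5 × 18.4 × 4.2 × 6.88 × 0.93 = 247.23 kPa.
q_ult = 178.9 + 437.18 + 247.23 = 863.32 kPa.
Gross allowable pressure q_all = 863.32 / 3 = 287.77 kPa.
Footing area = 52.5 m², so allowable column load = 287.77 × 52.5 = 15108 kN.

P_all ≈ 15100 kN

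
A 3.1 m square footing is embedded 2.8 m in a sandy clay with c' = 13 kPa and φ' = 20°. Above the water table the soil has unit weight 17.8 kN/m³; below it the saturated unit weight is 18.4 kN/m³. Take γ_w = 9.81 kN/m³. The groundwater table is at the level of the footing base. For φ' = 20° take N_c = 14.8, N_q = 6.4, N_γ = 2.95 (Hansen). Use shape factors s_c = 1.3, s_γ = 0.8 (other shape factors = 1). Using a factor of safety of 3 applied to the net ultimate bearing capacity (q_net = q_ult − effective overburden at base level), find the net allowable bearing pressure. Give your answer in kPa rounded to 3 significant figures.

q = γ·D_f = 17.8 × 2.8 = 49.84 kPa.
For the ½γBN_γ term take γ' = 18.4 − 9.81 = 8.59 kN/m³ (soil below base is submerged).
c·N_c·s_c = 13 × 14.8 × 1.3 = 250.12 kPa
q·N_q = 49.84 × 6.4 = 318.98 kPa
0.5·γ·B·N_γ·s_γ = 0.5 × 8.59 × 3.1 × 2.95 × 0.8 = 31.422 kPa
q_ult = 250.12 + 318.98 + 31.422 = 600.52 kPa.
Net ultimate: q_net = 600.52 − 49.84 = 550.68 kPa.
q_all(net) = 550.68 / 3 = 183.56 kPa.

q_all(net) ≈ 184 kPa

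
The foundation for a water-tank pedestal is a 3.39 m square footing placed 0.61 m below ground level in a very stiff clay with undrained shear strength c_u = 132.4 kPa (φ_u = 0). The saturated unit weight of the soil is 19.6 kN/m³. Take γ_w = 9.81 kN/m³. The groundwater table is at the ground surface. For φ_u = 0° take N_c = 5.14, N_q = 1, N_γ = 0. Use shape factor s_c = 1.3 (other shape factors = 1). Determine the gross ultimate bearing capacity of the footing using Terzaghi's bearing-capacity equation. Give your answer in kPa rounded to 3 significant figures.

γ' = 19.6 − 9.81 = 9.79 kN/m³ (submerged throughout). q = 9.79 × 0.61 = 5.9719 kPa.
c·N_c·s_c = 132.4 × 5.14 × 1.3 = 884.7 kPa
q·N_q = 5.9719 × 1 = 5.9719 kPa
q_ult = 884.7 + 5.9719 = 890.67 kPa.

q_ult ≈ 891 kPa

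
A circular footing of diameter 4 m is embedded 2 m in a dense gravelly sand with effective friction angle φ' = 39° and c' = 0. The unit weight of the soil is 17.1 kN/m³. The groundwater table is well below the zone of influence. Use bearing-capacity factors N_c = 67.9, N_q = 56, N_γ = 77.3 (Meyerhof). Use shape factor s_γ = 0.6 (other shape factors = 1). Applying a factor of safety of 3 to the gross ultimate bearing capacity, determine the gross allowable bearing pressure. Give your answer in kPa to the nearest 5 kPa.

Effective surcharge at the founding depth q = γ·D_f = 17.1 × 2 = 34.2 kPa.
q_ult = q·N_q + 0.5·γ·B·N_γ·s_γ
     = 34.2 × 56 + 0.5 × 17.1 × 4 × 77.3 × 0.6
     = 1915.2 + 1586.2 = 3501.4 kPa.
q_all = q_ult / FS = 3501.4 / 3 = 1167.1 kPa.

q_all ≈ 1165 kPa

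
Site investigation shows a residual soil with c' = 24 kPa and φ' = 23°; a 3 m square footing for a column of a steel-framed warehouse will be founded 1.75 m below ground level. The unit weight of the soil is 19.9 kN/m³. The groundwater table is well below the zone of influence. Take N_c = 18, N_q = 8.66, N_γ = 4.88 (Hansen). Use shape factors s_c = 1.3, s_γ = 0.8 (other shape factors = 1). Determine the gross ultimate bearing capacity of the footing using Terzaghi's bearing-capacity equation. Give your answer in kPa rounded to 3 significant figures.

q = γ·D_f = 19.9 × 1.75 = 34.825 kPa.
c·N_c·s_c = 24 × 18 × 1.3 = 561.6 kPa
q·N_q = 34.825 × 8.66 = 301.58 kPa
0.5·γ·B·N_γ·s_γ = 0.5 × 19.9 × 3 × 4.88 × 0.8 = 116.53 kPa
q_ult = 561.6 + 301.58 + 116.53 = 979.72 kPa.

q_ult ≈ 980 kPa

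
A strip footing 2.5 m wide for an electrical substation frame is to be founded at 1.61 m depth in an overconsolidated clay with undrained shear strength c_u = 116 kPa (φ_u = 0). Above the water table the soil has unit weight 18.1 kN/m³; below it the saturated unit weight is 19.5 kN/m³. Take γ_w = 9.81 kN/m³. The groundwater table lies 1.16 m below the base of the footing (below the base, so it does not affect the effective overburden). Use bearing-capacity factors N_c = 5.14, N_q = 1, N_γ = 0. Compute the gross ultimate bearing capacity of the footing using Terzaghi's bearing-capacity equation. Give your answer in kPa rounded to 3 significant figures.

Effective surcharge at the founding depth q = γ·D_f = 18.1 × 1.61 = 29.141 kPa.
q_ult = c·N_c + q·N_q
     = 116 × 5.14 + 29.141 × 1
     = 596.24 + 29.141 = 625.38 kPa.

q_ult ≈ 625 kPa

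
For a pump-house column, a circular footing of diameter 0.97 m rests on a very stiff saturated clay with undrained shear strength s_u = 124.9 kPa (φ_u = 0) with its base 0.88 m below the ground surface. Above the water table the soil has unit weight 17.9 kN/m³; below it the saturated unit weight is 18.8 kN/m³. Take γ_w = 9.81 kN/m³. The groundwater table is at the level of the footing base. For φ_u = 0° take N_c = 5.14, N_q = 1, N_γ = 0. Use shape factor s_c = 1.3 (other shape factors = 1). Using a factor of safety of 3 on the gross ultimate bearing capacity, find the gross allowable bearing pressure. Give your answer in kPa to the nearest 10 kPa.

q = γ·D_f = 17.9 × 0.88 = 15.752 kPa.
c·N_c·s_c = 124.9 × 5.14 × 1.3 = 834.58 kPa
q·N_q = 15.752 × 1 = 15.752 kPa
q_ult = 834.58 + 15.752 = 850.33 kPa.
q_all = 850.33 / 3 = 283.44 kPa.

q_all ≈ 280 kPa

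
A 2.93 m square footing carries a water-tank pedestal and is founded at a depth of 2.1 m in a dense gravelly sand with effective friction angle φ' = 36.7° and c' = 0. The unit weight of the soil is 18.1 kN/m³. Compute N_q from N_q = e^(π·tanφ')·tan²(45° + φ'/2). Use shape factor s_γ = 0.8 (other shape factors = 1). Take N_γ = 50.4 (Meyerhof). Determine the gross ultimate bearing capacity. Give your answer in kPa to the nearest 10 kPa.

q_ult ≈ 2640 kPa

tan36.7° = 0.7454, so N_q = e^(π×0.7454)·tan²(63.35°) = 10.399 × 3.97 = 41.29.
Overburden at base level: q = 18.1 × 2.1 = 38.01 kPa.
Surcharge term q·N_q = 38.01 × 41.288 = 1569.3 kPa; self-weight term 0.5·γ·B·N_γ·s_γ = 0.5 × 18.1 × 2.93 × 50.4 × 0.8 = 1069.1 kPa.
q_ult = 1569.3 + 1069.1 = 2638.5 kPa.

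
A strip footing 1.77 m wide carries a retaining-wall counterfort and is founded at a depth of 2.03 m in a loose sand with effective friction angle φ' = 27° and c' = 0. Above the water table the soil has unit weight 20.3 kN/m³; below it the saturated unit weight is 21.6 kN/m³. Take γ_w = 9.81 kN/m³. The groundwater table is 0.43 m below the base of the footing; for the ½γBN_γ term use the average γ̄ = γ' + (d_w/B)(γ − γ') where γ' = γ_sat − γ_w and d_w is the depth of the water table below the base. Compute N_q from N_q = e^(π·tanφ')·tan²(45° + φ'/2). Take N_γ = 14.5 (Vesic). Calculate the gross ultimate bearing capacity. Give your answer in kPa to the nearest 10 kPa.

tan27° = 0.5095, so N_q = e^(π×0.5095)·tan²(58.5°) = 4.957 × 2.663 = 13.2.
Effective surcharge at the founding depth q = γ·D_f = 20.3 × 2.03 = 41.209 kPa.
With d_w = 0.43 m < B, γ̄ = 11.79 + (0.43/1.77) × (20.3 − 11.79) = 13.857 kN/m³.
q_ult = q·N_q + 0.5·γ·B·N_γ
     = 41.209 × 13.199 + 0.5 × 13.857 × 1.77 × 14.5
     = 543.92 + 177.83 = 721.75 kPa.

q_ult ≈ 720 kPa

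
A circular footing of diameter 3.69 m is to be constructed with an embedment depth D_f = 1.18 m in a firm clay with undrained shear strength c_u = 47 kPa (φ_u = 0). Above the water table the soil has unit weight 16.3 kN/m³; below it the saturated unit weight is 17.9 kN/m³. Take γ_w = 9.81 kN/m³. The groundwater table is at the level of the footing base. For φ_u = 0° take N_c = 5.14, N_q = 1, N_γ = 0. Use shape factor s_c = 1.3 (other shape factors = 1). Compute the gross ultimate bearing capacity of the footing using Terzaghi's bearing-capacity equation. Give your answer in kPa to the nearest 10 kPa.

Overburden at base level: q = 16.3 × 1.18 = 19.234 kPa.
Cohesion term c·N_c·s_c = 47 × 5.14 × 1.3 = 314.05 kPa; surcharge term q·N_q = 19.234 × 1 = 19.234 kPa.
q_ult = 314.05 + 19.234 = 333.29 kPa.

q_ult ≈ 330 kPa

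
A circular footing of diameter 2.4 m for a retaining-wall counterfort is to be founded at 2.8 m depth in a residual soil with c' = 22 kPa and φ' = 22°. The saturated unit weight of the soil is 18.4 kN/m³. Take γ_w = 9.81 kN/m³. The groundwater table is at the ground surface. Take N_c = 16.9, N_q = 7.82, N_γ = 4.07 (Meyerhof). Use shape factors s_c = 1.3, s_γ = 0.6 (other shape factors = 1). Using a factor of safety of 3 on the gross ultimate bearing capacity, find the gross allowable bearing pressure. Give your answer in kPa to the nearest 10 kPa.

With the water table at the surface the whole profile is submerged: γ' = 18.4 − 9.81 = 8.59 kN/m³, so q = γ'·D_f = 24.052 kPa; the same γ' applies in the ½γBN_γ term.
q_ult = c·N_c·s_c + q·N_q + 0.5·γ·B·N_γ·s_γ
     = 22 × 16.9 × 1.3 + 24.052 × 7.82 + 0.5 × 8.59 × 2.4 × 4.07 × 0.6
     = 483.34 + 188.09 + 25.172 = 696.6 kPa.
q_all = 696.6 / 3 = 232.2 kPa.

q_all ≈ 230 kPa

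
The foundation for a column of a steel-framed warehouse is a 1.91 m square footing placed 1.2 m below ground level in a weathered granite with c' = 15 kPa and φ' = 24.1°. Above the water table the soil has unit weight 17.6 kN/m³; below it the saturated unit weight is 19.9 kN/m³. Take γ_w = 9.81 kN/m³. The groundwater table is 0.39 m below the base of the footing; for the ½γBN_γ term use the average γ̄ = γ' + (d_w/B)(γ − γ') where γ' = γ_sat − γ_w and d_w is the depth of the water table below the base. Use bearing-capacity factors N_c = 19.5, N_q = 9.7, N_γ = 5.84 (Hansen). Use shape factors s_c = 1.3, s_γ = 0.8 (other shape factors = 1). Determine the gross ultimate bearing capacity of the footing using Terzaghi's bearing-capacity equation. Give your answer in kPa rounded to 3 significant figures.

q = γ·D_f = 17.6 × 1.2 = 21.12 kPa.
γ' = 10.09 kN/m³; averaging over the depth B below the base, γ̄ = γ' + (d_w/B)(γ − γ') = 11.623 kN/m³.
c·N_c·s_c = 15 × 19.5 × 1.3 = 380.25 kPa
q·N_q = 21.12 × 9.7 = 204.86 kPa
0.5·γ·B·N_γ·s_γ = 0.5 × 11.623 × 1.91 × 5.84 × 0.8 = 51.861 kPa
q_ult = 380.25 + 204.86 + 51.861 = 636.98 kPa.

q_ult ≈ 637 kPa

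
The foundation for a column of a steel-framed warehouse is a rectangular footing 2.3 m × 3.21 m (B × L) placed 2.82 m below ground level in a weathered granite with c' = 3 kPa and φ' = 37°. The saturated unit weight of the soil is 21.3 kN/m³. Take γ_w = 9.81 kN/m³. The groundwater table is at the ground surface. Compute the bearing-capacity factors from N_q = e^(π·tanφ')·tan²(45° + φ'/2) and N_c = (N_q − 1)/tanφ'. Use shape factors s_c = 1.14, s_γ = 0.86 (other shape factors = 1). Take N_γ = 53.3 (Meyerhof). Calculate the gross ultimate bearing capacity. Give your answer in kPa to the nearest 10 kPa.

q_ult ≈ 2190 kPa

tan37° = 0.7536, so N_q = e^(π×0.7536)·tan²(63.5°) = 10.669 × 4.023 = 42.92.
N_c = (42.92 − 1)/tan37° = 55.63.
With the water table at the surface the whole profile is submerged: γ' = 21.3 − 9.81 = 11.49 kN/m³, so q = γ'·D_f = 32.402 kPa; the same γ' applies in the ½γBN_γ term.
q_ult = c·N_c·s_c + q·N_q + 0.5·γ·B·N_γ·s_γ
     = 3 × 55.63 × 1.14 + 32.402 × 42.92 + 0.5 × 11.49 × 2.3 × 53.3 × 0.86
     = 190.25 + 1390.7 + 605.68 = 2186.6 kPa.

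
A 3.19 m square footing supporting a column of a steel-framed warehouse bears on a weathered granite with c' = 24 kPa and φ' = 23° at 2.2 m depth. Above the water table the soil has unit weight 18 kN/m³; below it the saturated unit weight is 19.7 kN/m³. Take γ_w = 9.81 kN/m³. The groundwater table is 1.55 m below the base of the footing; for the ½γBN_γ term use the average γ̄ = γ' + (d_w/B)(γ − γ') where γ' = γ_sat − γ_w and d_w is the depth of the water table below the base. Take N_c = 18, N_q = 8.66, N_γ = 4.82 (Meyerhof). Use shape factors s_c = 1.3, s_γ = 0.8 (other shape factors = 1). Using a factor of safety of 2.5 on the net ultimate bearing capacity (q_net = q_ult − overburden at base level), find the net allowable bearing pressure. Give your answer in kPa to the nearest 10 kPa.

Overburden at base level: q = 18 × 2.2 = 39.6 kPa.
The water table is 1.55 m below the base (< B = 3.19 m), so the ½γBN_γ term uses γ̄ = γ' + (d_w/B)(γ − γ') = 9.89 + (1.55/3.19)(18 − 9.89) = 13.831 kN/m³.
Cohesion term c·N_c·s_c = 24 × 18 × 1.3 = 561.6 kPa; surcharge term q·N_q = 39.6 × 8.66 = 342.94 kPa; self-weight term 0.5·γ·B·N_γ·s_γ = 0.5 × 13.831 × 3.19 × 4.82 × 0.8 = 85.063 kPa.
q_ult = 561.6 + 342.94 + 85.063 = 989.6 kPa.
q_net = 989.6 − 39.6 = 950 kPa.
q_all(net) = 950 / 2.5 = 380 kPa.

q_all(net) ≈ 380 kPa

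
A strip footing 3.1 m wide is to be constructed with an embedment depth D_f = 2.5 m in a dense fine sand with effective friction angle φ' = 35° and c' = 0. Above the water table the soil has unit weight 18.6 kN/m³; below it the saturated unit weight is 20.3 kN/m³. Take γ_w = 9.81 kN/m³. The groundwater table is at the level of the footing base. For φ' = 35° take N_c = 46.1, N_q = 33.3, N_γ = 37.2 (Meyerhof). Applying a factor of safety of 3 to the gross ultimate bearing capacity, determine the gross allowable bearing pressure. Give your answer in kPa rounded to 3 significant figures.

q = γ·D_f = 18.6 × 2.5 = 46.5 kPa.
For the ½γBN_γ term take γ' = 20.3 − 9.81 = 10.49 kN/m³ (soil below base is submerged).
q·N_q = 46.5 × 33.3 = 1548.4 kPa
0.5·γ·B·N_γ = 0.5 × 10.49 × 3.1 × 37.2 = 604.85 kPa
q_ult = 1548.4 + 604.85 = 2153.3 kPa.
q_all = q_ult / FS = 2153.3 / 3 = 717.77 kPa.

q_all ≈ 718 kPa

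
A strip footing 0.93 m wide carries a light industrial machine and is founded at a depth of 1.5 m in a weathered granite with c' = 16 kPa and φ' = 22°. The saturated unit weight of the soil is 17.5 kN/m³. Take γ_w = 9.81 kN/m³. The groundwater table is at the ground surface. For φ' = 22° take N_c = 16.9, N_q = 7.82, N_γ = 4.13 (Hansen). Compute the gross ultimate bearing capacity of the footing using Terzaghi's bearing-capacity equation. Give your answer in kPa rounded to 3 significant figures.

q_ult ≈ 375 kPa

γ' = 17.5 − 9.81 = 7.69 kN/m³ (submerged throughout). q = 7.69 × 1.5 = 11.535 kPa; the same γ' applies in the ½γBN_γ term.
c·N_c = 16 × 16.9 = 270.4 kPa
q·N_q = 11.535 × 7.82 = 90.204 kPa
0.5·γ·B·N_γ = 0.5 × 7.69 × 0.93 × 4.13 = 14.768 kPa
q_ult = 270.4 + 90.204 + 14.768 = 375.37 kPa.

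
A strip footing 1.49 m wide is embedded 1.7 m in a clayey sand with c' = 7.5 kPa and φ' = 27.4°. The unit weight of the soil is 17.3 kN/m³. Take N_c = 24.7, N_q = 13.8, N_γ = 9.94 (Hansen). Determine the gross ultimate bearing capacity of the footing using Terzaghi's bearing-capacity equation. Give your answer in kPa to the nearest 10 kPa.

q_ult ≈ 720 kPa

q = γ·D_f = 17.3 × 1.7 = 29.41 kPa.
c·N_c = 7.5 × 24.7 = 185.25 kPa
q·N_q = 29.41 × 13.8 = 405.86 kPa
0.5·γ·B·N_γ = 0.5 × 17.3 × 1.49 × 9.94 = 128.11 kPa
q_ult = 185.25 + 405.86 + 128.11 = 719.22 kPa.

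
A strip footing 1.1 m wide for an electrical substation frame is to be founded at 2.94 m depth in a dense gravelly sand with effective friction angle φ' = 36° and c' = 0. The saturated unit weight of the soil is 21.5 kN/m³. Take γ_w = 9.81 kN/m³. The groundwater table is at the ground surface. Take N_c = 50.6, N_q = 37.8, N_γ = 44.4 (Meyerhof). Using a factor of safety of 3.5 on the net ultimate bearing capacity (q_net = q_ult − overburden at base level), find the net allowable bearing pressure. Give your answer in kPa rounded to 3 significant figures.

q_all(net) ≈ 443 kPa

With the water table at the surface the whole profile is submerged: γ' = 21.5 − 9.81 = 11.69 kN/m³, so q = γ'·D_f = 34.369 kPa; the same γ' applies in the ½γBN_γ term.
q_ult = q·N_q + 0.5·γ·B·N_γ
     = 34.369 × 37.8 + 0.5 × 11.69 × 1.1 × 44.4
     = 1299.1 + 285.47 = 1584.6 kPa.
q_net = 1584.6 − 34.369 = 1550.2 kPa.
q_all(net) = 1550.2 / 3.5 = 442.92 kPa.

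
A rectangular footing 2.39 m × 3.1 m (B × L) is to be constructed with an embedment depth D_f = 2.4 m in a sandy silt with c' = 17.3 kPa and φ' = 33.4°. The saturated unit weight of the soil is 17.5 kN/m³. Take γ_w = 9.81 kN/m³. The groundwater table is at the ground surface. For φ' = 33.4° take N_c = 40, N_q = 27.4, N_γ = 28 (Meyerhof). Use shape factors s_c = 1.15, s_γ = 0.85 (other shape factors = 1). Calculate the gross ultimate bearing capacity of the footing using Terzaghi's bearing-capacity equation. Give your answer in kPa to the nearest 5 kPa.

q_ult ≈ 1520 kPa

γ' = 17.5 − 9.81 = 7.69 kN/m³ (submerged throughout). q = 7.69 × 2.4 = 18.456 kPa; the same γ' applies in the ½γBN_γ term.
c·N_c·s_c = 17.3 × 40 × 1.15 = 795.8 kPa
q·N_q = 18.456 × 27.4 = 505.69 kPa
0.5·γ·B·N_γ·s_γ = 0.5 × 7.69 × 2.39 × 28 × 0.85 = 218.71 kPa
q_ult = 795.8 + 505.69 + 218.71 = 1520.2 kPa.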